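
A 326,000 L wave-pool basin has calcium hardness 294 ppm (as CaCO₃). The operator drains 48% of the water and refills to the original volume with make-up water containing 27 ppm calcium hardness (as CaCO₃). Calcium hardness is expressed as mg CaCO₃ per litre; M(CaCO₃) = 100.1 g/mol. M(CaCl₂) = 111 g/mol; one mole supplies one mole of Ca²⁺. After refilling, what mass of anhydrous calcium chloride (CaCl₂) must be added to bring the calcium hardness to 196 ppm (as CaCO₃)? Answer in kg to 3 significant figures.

10.9 kg

After draining 48% and refilling: 294 × 0.52 + 27 × 0.48 = 165.84 ppm.
Deficit to target: 196 − 165.84 = 30.16 mg/L.
As CaCO₃: 30.16 mg/L × 326,000 L = 9832 g; ÷ 100.1 = 98.22 mol Ca²⁺.
Mass: 98.22 × 111 = 10,900 g.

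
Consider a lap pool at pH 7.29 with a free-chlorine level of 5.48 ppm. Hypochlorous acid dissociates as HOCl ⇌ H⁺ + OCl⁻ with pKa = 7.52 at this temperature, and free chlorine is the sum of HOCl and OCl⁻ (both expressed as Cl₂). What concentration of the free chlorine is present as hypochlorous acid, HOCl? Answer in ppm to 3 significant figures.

3.45 ppm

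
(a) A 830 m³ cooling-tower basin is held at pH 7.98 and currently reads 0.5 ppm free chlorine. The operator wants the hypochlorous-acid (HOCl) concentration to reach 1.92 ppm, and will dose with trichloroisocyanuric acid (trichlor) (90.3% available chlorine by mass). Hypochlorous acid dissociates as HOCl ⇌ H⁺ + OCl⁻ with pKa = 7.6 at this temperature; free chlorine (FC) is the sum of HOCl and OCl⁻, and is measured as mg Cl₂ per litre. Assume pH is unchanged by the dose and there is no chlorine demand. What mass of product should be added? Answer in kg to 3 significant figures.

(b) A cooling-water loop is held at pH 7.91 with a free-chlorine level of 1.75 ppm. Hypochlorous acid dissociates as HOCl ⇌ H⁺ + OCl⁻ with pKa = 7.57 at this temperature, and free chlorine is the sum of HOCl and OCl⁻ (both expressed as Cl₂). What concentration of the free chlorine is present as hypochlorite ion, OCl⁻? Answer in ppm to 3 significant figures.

(a) 5.54 kg; (b) 1.20 ppm

(a) Volume: 830 m³ = 830,000 L.
(a) [OCl⁻]/[HOCl] = 10^(pH − pKa) = 10^(7.98 − 7.6) = 2.399; fraction as HOCl = 1/(1 + 2.399) = 0.2942.
(a) Free chlorine required for 1.92 ppm HOCl: 1.92 / 0.2942 = 6.526 ppm.
(a) FC to add: 6.526 − 0.5 = 6.026 mg/L as Cl₂.
(a) Cl₂ equivalent: 6.026 mg/L × 830,000 L = 5001 g.
(a) Product at 90.3% available Cl: 5001 / 0.903 = 5539 g.

(b) [OCl⁻]/[HOCl] = 10^(pH − pKa) = 10^(7.91 − 7.57) = 10^0.34 = 2.188.
(b) Fraction as HOCl = 1 / (1 + 2.188) = 0.3137.
(b) OCl⁻ = (1 − 0.3137) × 1.75 ppm = 1.201 ppm.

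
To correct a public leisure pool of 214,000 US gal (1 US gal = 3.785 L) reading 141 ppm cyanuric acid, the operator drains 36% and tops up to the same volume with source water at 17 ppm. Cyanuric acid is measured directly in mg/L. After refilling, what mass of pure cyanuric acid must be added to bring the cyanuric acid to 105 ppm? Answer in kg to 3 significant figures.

Volume: 214,000 US gal × 3.785 L/gal = 809,990 L.
After draining 36% and refilling: 141 × 0.64 + 17 × 0.36 = 96.36 ppm.
Deficit to target: 105 − 96.36 = 8.64 mg/L.
Mass: 8.64 mg/L × 809,990 L = 6998 g cyanuric acid.

7.00 kg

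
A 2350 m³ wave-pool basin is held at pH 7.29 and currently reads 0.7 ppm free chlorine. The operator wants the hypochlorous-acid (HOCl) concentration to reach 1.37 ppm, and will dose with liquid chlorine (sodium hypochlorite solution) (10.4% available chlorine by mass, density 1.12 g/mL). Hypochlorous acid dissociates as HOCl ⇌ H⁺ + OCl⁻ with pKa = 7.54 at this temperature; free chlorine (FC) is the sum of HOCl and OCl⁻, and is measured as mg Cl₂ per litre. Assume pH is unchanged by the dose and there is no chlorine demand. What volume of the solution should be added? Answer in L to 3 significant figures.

29.1 L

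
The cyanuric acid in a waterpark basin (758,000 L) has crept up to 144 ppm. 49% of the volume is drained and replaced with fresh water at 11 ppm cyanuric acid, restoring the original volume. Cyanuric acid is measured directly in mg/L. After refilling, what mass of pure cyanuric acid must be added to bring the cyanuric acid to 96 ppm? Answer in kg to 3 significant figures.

After draining 49% and refilling: 144 × 0.51 + 11 × 0.49 = 78.83 ppm.
Deficit to target: 96 − 78.83 = 17.17 mg/L.
Mass: 17.17 mg/L × 758,000 L = 13,010 g cyanuric acid.

13.0 kg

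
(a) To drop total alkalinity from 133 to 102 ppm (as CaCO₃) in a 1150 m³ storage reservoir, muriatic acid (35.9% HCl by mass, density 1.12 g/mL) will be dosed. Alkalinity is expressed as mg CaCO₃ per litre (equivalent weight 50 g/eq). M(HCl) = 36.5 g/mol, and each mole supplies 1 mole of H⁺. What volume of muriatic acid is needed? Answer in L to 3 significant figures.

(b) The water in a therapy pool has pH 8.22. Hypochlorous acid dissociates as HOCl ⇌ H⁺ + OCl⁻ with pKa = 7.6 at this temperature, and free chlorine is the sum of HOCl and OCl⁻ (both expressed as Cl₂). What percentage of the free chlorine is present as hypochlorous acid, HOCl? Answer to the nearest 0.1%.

(a) Volume: 1150 m³ = 1,150,000 L.
(a) Alkalinity to neutralize: (133 − 102) = 31 mg/L as CaCO₃ × 1,150,000 L = 35,650 g as CaCO₃.
(a) Equivalents of H⁺ required: 35,650 ÷ 50 g/eq = 713 eq = 713 mol HCl.
(a) Mass of HCl: 713 × 36.5 = 26,020 g.
(a) Mass of 35.9% solution: 26,020 / 0.359 = 72,490 g.
(a) Volume: 72,490 g ÷ 1.12 g/mL = 64,720 mL.

(b) [OCl⁻]/[HOCl] = 10^(pH − pKa) = 10^(8.22 − 7.6) = 10^0.62 = 4.169.
(b) Fraction as HOCl = 1 / (1 + 4.169) = 0.1935.

(a) 64.7 L; (b) 19.3%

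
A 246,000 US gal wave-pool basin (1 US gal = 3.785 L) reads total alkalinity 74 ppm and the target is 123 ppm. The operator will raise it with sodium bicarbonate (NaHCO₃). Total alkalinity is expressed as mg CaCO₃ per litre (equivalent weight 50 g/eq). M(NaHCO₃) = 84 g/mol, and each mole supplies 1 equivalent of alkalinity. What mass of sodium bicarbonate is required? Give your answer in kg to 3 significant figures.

Volume: 246,000 US gal × 3.785 L/gal = 931,110 L.
Alkalinity to add: (123 − 74) = 49 mg/L as CaCO₃ × 931,110 L = 45,620 g as CaCO₃.
Equivalents: 45,620 g ÷ 50 g/eq = 912.5 eq.
NaHCO₃ supplies 1 eq per mole → 912.5 mol.
Mass: 912.5 mol × 84 g/mol = 76,650 g.

76.6 kg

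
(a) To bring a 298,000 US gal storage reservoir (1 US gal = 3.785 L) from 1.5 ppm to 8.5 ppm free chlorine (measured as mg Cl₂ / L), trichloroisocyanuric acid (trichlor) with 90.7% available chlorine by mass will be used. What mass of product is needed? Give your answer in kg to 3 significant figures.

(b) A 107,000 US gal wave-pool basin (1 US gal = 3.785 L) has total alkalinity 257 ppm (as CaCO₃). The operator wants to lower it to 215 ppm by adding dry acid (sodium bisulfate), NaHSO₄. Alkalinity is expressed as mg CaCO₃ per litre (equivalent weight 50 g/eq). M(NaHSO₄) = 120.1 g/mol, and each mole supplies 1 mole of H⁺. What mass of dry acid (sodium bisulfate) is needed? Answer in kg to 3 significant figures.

(a) 8.71 kg; (b) 40.9 kg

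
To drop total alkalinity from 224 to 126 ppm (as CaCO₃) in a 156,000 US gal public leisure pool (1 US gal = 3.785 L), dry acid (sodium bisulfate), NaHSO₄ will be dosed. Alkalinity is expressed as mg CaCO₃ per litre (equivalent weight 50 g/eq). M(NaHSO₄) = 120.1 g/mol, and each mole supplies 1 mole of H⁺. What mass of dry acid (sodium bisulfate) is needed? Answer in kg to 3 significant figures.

Volume: 156,000 US gal × 3.785 L/gal = 590,460 L.
Alkalinity to neutralize: (224 − 126) = 98 mg/L as CaCO₃ × 590,460 L = 57,870 g as CaCO₃.
Equivalents of H⁺ required: 57,870 ÷ 50 g/eq = 1157 eq = 1157 mol NaHSO₄.
Mass of NaHSO₄: 1157 × 120.1 = 139,000 g.

139 kg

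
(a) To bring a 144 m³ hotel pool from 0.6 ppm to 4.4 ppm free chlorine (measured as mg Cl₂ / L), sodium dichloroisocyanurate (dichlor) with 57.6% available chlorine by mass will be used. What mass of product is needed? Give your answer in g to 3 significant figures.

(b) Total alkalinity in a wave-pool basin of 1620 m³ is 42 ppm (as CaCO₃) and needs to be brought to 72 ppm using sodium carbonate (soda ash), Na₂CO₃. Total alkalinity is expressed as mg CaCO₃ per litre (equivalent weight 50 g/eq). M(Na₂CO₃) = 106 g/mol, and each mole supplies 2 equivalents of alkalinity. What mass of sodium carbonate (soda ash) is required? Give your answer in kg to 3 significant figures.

(a) 950 g; (b) 51.5 kg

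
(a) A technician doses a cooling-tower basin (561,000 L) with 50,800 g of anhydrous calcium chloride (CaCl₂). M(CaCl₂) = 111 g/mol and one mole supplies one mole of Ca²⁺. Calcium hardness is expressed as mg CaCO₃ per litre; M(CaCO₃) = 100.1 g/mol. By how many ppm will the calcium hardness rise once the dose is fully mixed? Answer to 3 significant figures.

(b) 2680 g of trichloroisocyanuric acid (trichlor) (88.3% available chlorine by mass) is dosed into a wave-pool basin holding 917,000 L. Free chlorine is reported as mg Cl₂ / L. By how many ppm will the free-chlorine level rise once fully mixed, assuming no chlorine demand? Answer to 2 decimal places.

(a) Moles of Ca²⁺: 50,800 g ÷ 111 g/mol = 457.7 mol.
(a) As CaCO₃: 457.7 mol × 100.1 g/mol = 45,810 g.
(a) Rise: 45,810 g / 561,000 L × 1000 = 81.66 mg/L.

(b) Available chlorine delivered: 2680 g × 0.883 = 2366 g as Cl₂.
(b) Concentration rise: 2366 g / 917,000 L = 2.581 mg/L = 2.58 ppm.

(a) 81.7 ppm; (b) 2.58 ppm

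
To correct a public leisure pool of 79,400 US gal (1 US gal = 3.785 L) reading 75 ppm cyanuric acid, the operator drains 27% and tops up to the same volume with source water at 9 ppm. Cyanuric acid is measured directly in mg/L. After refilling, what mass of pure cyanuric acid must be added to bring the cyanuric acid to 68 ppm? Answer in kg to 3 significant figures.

Volume: 79,400 US gal × 3.785 L/gal = 300,529 L.
After draining 27% and refilling: 75 × 0.73 + 9 × 0.27 = 57.18 ppm.
Deficit to target: 68 − 57.18 = 10.82 mg/L.
Mass: 10.82 mg/L × 300,529 L = 3252 g cyanuric acid.

3.25 kg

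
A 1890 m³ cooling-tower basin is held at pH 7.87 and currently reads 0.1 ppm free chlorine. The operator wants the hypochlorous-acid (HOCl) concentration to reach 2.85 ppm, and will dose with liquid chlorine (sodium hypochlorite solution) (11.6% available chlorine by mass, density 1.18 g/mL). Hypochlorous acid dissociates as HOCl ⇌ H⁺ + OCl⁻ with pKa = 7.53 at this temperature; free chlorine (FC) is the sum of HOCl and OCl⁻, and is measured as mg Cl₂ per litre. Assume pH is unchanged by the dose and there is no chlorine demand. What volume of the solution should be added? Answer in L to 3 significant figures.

Volume: 1890 m³ = 1,890,000 L.
[OCl⁻]/[HOCl] = 10^(pH − pKa) = 10^(7.87 − 7.53) = 2.188; fraction as HOCl = 1/(1 + 2.188) = 0.3137.
Free chlorine required for 2.85 ppm HOCl: 2.85 / 0.3137 = 9.085 ppm.
FC to add: 9.085 − 0.1 = 8.985 mg/L as Cl₂.
Cl₂ equivalent: 8.985 mg/L × 1,890,000 L = 16,980 g.
Product at 11.6% available Cl: 16,980 / 0.116 = 146,400 g.
Volume: 146,400 g ÷ 1.18 g/mL = 124,100 mL.

124 L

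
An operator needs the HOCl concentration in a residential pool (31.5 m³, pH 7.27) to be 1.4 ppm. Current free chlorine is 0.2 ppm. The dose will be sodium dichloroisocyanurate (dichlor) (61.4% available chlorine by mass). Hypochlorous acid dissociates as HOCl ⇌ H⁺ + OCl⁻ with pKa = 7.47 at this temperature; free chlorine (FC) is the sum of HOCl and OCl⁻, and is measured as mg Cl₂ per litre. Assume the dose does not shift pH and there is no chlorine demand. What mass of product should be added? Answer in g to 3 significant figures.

107 g

Volume: 31.5 m³ = 31,500 L.
[OCl⁻]/[HOCl] = 10^(pH − pKa) = 10^(7.27 − 7.47) = 0.631; fraction as HOCl = 1/(1 + 0.631) = 0.6131.
Free chlorine required for 1.4 ppm HOCl: 1.4 / 0.6131 = 2.283 ppm.
FC to add: 2.283 − 0.2 = 2.083 mg/L as Cl₂.
Cl₂ equivalent: 2.083 mg/L × 31,500 L = 65.63 g.
Product at 61.4% available Cl: 65.63 / 0.614 = 106.9 g.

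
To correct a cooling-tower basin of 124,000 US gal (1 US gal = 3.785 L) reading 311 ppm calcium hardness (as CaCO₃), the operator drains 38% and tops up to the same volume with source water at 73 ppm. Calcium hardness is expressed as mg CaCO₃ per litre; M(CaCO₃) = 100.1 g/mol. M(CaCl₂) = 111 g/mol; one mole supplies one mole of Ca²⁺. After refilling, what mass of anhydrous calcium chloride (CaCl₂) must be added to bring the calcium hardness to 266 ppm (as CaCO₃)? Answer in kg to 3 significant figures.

Volume: 124,000 US gal × 3.785 L/gal = 469,340 L.
After draining 38% and refilling: 311 × 0.62 + 73 × 0.38 = 220.56 ppm.
Deficit to target: 266 − 220.56 = 45.44 mg/L.
As CaCO₃: 45.44 mg/L × 469,340 L = 21,330 g; ÷ 100.1 = 213.1 mol Ca²⁺.
Mass: 213.1 × 111 = 23,650 g.

23.6 kg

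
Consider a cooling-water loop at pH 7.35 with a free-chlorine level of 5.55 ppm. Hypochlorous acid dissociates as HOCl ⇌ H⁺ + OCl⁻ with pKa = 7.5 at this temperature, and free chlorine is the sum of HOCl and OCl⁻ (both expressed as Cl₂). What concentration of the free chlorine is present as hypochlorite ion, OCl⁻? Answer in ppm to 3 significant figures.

[OCl⁻]/[HOCl] = 10^(pH − pKa) = 10^(7.35 − 7.5) = 10^-0.15 = 0.7079.
Fraction as HOCl = 1 / (1 + 0.7079) = 0.5855.
OCl⁻ = (1 − 0.5855) × 5.55 ppm = 2.3 ppm.

2.30 ppm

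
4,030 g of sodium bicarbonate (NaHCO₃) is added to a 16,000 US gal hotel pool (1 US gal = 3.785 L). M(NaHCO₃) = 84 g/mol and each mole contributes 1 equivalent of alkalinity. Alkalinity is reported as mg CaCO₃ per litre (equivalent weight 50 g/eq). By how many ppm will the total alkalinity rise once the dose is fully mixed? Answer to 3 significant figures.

39.6 ppm

Volume: 16,000 US gal × 3.785 L/gal = 60,560 L.
Moles of NaHCO₃: 4,030 g ÷ 84 g/mol = 47.98 mol → 47.98 eq of alkalinity.
As CaCO₃: 47.98 eq × 50 g/eq = 2399 g.
Rise: 2399 g / 60,560 L × 1000 = 39.61 mg/L.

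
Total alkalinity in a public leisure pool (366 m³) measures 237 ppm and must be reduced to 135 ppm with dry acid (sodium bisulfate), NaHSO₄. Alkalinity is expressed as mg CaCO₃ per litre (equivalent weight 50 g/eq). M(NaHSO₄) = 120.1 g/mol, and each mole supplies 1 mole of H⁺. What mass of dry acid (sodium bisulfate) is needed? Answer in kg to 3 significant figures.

Volume: 366 m³ = 366,000 L.
Alkalinity to neutralize: (237 − 135) = 102 mg/L as CaCO₃ × 366,000 L = 37,330 g as CaCO₃.
Equivalents of H⁺ required: 37,330 ÷ 50 g/eq = 746.6 eq = 746.6 mol NaHSO₄.
Mass of NaHSO₄: 746.6 × 120.1 = 89,670 g.

89.7 kg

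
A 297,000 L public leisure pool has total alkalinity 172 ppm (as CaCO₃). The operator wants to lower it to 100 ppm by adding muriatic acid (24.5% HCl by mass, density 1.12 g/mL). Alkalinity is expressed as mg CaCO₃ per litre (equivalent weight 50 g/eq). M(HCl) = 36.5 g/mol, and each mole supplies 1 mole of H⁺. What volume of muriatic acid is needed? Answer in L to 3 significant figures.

Alkalinity to neutralize: (172 − 100) = 72 mg/L as CaCO₃ × 297,000 L = 21,380 g as CaCO₃.
Equivalents of H⁺ required: 21,380 ÷ 50 g/eq = 427.7 eq = 427.7 mol HCl.
Mass of HCl: 427.7 × 36.5 = 15,610 g.
Mass of 24.5% solution: 15,610 / 0.245 = 63,720 g.
Volume: 63,720 g ÷ 1.12 g/mL = 56,890 mL.

56.9 L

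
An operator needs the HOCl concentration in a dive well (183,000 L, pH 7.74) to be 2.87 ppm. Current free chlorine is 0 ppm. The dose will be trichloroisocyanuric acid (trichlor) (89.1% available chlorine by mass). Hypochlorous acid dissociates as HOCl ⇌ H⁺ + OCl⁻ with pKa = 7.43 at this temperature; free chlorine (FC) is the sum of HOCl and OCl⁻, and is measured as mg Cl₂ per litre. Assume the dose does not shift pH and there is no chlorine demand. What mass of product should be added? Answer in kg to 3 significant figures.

1.79 kg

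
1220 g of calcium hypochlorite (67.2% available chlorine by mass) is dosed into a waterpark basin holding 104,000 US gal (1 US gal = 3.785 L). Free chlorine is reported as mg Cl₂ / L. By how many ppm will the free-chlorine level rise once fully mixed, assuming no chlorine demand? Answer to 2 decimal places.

Volume: 104,000 US gal × 3.785 L/gal = 393,640 L.
Available chlorine delivered: 1220 g × 0.672 = 819.8 g as Cl₂.
Concentration rise: 819.8 g / 393,640 L = 2.083 mg/L = 2.08 ppm.

2.08 ppm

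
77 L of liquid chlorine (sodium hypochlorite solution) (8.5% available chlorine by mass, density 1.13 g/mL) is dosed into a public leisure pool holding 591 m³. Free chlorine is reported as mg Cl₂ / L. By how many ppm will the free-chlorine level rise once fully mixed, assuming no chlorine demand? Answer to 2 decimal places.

Volume: 591 m³ = 591,000 L.
Mass of solution: 77 L × 1000 mL/L × 1.13 g/mL = 87,010 g.
Available chlorine delivered: 87,010 g × 0.085 = 7396 g as Cl₂.
Concentration rise: 7396 g / 591,000 L = 12.51 mg/L = 12.51 ppm.

12.51 ppm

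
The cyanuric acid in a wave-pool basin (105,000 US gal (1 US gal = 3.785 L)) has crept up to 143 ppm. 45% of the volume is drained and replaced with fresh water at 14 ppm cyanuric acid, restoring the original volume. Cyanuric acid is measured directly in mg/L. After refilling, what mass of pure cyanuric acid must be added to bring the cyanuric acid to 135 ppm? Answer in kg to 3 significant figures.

19.9 kg

Volume: 105,000 US gal × 3.785 L/gal = 397,425 L.
After draining 45% and refilling: 143 × 0.55 + 14 × 0.45 = 84.95 ppm.
Deficit to target: 135 − 84.95 = 50.05 mg/L.
Mass: 50.05 mg/L × 397,425 L = 19,890 g cyanuric acid.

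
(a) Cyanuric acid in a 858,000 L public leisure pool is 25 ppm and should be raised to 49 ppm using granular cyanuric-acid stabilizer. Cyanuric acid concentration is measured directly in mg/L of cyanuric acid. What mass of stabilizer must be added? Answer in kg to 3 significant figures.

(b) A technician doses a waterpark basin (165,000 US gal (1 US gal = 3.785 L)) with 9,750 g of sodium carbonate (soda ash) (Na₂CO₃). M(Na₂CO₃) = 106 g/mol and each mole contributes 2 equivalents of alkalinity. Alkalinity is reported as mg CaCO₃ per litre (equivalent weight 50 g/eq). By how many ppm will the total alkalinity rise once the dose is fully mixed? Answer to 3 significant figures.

(a) 20.6 kg; (b) 14.7 ppm

(a) CYA to add: (49 − 25) = 24 mg/L × 858,000 L = 20,590 g cyanuric acid.

(b) Volume: 165,000 US gal × 3.785 L/gal = 624,525 L.
(b) Moles of Na₂CO₃: 9,750 g ÷ 106 g/mol = 91.98 mol → 184 eq of alkalinity.
(b) As CaCO₃: 184 eq × 50 g/eq = 9198 g.
(b) Rise: 9198 g / 624,525 L × 1000 = 14.73 mg/L.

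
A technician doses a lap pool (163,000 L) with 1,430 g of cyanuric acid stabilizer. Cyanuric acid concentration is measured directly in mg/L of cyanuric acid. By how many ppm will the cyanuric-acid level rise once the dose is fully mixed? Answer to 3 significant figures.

Rise: 1,430 g / 163,000 L × 1000 = 8.773 mg/L.

8.77 ppm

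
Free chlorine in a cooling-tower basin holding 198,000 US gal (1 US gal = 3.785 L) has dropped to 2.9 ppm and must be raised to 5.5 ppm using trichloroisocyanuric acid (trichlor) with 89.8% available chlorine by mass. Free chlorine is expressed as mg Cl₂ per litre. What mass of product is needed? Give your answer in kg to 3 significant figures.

2.17 kg

Volume: 198,000 US gal × 3.785 L/gal = 749,430 L.
Chlorine deficit: 5.5 − 2.9 = 2.6 ppm = 2.6 mg/L as Cl₂.
Cl₂ equivalent needed: 2.6 mg/L × 749,430 L = 1,949,000 mg = 1949 g.
Product at 89.8% available chlorine: 1949 / 0.898 = 2170 g.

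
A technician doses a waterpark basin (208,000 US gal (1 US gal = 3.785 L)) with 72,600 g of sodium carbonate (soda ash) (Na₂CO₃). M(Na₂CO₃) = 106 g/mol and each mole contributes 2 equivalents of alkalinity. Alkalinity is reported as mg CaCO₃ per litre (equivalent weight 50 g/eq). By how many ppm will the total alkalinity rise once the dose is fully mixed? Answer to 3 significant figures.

87.0 ppm

Volume: 208,000 US gal × 3.785 L/gal = 787,280 L.
Moles of Na₂CO₃: 72,600 g ÷ 106 g/mol = 684.9 mol → 1370 eq of alkalinity.
As CaCO₃: 1370 eq × 50 g/eq = 68,490 g.
Rise: 68,490 g / 787,280 L × 1000 = 87 mg/L.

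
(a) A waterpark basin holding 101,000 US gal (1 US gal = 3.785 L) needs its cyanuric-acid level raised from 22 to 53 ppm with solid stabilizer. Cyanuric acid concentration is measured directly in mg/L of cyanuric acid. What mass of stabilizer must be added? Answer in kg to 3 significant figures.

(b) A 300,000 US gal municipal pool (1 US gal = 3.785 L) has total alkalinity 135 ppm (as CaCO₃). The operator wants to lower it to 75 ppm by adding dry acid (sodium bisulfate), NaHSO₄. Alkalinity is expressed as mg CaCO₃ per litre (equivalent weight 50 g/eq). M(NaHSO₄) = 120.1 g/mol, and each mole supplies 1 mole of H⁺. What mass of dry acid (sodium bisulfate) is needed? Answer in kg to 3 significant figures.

(a) Volume: 101,000 US gal × 3.785 L/gal = 382,285 L.
(a) CYA to add: (53 − 22) = 31 mg/L × 382,285 L = 11,850 g cyanuric acid.

(b) Volume: 300,000 US gal × 3.785 L/gal = 1,135,500 L.
(b) Alkalinity to neutralize: (135 − 75) = 60 mg/L as CaCO₃ × 1,135,500 L = 68,130 g as CaCO₃.
(b) Equivalents of H⁺ required: 68,130 ÷ 50 g/eq = 1363 eq = 1363 mol NaHSO₄.
(b) Mass of NaHSO₄: 1363 × 120.1 = 163,600 g.

(a) 11.9 kg; (b) 164 kg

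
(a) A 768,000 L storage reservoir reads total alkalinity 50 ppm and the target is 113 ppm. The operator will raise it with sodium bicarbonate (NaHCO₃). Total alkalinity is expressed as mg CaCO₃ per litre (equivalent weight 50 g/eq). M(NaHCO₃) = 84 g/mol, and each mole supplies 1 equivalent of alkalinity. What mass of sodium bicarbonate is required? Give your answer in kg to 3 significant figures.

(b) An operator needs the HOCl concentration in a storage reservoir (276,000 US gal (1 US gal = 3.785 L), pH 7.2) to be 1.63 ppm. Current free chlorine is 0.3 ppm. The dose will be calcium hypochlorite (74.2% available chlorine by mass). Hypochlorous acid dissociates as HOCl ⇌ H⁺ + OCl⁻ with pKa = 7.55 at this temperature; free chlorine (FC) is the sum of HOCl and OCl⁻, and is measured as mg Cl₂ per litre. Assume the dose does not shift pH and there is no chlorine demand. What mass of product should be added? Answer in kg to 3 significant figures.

(a) Alkalinity to add: (113 − 50) = 63 mg/L as CaCO₃ × 768,000 L = 48,380 g as CaCO₃.
(a) Equivalents: 48,380 g ÷ 50 g/eq = 967.7 eq.
(a) NaHCO₃ supplies 1 eq per mole → 967.7 mol.
(a) Mass: 967.7 mol × 84 g/mol = 81,290 g.

(b) Volume: 276,000 US gal × 3.785 L/gal = 1,044,660 L.
(b) [OCl⁻]/[HOCl] = 10^(pH − pKa) = 10^(7.2 − 7.55) = 0.4467; fraction as HOCl = 1/(1 + 0.4467) = 0.6912.
(b) Free chlorine required for 1.63 ppm HOCl: 1.63 / 0.6912 = 2.358 ppm.
(b) FC to add: 2.358 − 0.3 = 2.058 mg/L as Cl₂.
(b) Cl₂ equivalent: 2.058 mg/L × 1,044,660 L = 2150 g.
(b) Product at 74.2% available Cl: 2150 / 0.742 = 2898 g.

(a) 81.3 kg; (b) 2.90 kg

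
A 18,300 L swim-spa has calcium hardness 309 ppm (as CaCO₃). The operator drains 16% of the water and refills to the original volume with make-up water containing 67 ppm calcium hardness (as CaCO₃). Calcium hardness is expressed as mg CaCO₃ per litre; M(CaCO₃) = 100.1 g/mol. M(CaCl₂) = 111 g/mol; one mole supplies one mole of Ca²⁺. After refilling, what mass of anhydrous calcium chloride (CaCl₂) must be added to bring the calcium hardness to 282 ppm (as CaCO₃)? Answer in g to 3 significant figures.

238 g

After draining 16% and refilling: 309 × 0.84 + 67 × 0.16 = 270.28 ppm.
Deficit to target: 282 − 270.28 = 11.72 mg/L.
As CaCO₃: 11.72 mg/L × 18,300 L = 214.5 g; ÷ 100.1 = 2.143 mol Ca²⁺.
Mass: 2.143 × 111 = 237.8 g.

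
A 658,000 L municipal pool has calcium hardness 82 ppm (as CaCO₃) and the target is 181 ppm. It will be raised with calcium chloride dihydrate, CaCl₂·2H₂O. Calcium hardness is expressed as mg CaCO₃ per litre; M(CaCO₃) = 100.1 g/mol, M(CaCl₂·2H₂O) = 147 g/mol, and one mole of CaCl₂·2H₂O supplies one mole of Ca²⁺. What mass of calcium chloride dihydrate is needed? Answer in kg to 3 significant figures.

Hardness to add: (181 − 82) = 99 mg/L as CaCO₃ × 658,000 L = 65,140 g as CaCO₃.
Moles of Ca²⁺ (1 mol Ca²⁺ ≡ 1 mol CaCO₃): 65,140 / 100.1 g/mol = 650.8 mol.
Mass of CaCl₂·2H₂O: 650.8 × 147 = 95,660 g.

95.7 kg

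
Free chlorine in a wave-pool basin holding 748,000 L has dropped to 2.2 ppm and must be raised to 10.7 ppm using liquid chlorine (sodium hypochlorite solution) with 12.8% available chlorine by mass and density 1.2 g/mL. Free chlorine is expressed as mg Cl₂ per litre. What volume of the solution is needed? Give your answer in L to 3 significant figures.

Chlorine deficit: 10.7 − 2.2 = 8.5 ppm = 8.5 mg/L as Cl₂.
Cl₂ equivalent needed: 8.5 mg/L × 748,000 L = 6,358,000 mg = 6358 g.
Product at 12.8% available chlorine: 6358 / 0.128 = 49,670 g.
Volume at density 1.2 g/mL: 49,670 g ÷ 1.2 g/mL = 41,390 mL.

41.4 L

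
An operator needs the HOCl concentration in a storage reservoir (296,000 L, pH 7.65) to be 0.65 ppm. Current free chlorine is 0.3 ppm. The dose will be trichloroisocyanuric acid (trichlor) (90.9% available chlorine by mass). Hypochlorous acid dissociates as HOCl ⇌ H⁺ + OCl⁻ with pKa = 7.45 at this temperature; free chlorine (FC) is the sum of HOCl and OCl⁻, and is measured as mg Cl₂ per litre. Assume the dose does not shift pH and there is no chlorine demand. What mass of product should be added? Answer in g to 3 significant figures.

449 g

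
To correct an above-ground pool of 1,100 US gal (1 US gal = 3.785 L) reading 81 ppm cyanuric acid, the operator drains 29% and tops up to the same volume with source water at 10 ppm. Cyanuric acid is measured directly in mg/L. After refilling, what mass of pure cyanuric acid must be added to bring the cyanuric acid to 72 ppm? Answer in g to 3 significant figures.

48.3 g

Volume: 1,100 US gal × 3.785 L/gal = 4,164 L.
After draining 29% and refilling: 81 × 0.71 + 10 × 0.29 = 60.41 ppm.
Deficit to target: 72 − 60.41 = 11.59 mg/L.
Mass: 11.59 mg/L × 4,164 L = 48.25 g cyanuric acid.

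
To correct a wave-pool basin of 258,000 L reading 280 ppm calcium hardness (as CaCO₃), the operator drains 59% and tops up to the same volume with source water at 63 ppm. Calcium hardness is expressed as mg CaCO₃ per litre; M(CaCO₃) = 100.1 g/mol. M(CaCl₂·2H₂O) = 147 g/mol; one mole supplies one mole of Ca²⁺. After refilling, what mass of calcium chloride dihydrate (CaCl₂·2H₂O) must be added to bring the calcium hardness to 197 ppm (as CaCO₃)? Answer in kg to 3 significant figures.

After draining 59% and refilling: 280 × 0.41 + 63 × 0.59 = 151.97 ppm.
Deficit to target: 197 − 151.97 = 45.03 mg/L.
As CaCO₃: 45.03 mg/L × 258,000 L = 11,620 g; ÷ 100.1 = 116.1 mol Ca²⁺.
Mass: 116.1 × 147 = 17,060 g.

17.1 kg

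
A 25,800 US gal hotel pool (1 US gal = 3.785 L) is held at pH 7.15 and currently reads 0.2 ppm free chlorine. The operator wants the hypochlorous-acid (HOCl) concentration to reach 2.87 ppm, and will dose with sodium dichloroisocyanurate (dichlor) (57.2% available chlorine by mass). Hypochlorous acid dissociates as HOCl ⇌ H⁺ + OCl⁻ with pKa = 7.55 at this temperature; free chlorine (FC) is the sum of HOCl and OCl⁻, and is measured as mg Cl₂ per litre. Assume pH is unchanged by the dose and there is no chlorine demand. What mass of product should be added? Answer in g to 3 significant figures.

651 g

Volume: 25,800 US gal × 3.785 L/gal = 97,653 L.
[OCl⁻]/[HOCl] = 10^(pH − pKa) = 10^(7.15 − 7.55) = 0.3981; fraction as HOCl = 1/(1 + 0.3981) = 0.7153.
Free chlorine required for 2.87 ppm HOCl: 2.87 / 0.7153 = 4.013 ppm.
FC to add: 4.013 − 0.2 = 3.813 mg/L as Cl₂.
Cl₂ equivalent: 3.813 mg/L × 97,653 L = 372.3 g.
Product at 57.2% available Cl: 372.3 / 0.572 = 650.9 g.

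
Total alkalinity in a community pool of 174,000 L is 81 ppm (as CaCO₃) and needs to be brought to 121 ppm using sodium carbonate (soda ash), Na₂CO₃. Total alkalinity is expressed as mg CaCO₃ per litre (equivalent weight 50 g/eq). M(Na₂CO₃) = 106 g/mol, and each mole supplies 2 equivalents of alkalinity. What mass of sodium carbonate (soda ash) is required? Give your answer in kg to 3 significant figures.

7.38 kg

Alkalinity to add: (121 − 81) = 40 mg/L as CaCO₃ × 174,000 L = 6960 g as CaCO₃.
Equivalents: 6960 g ÷ 50 g/eq = 139.2 eq.
Each mole of Na₂CO₃ supplies 2 eq, so 139.2 / 2 = 69.6 mol.
Mass: 69.6 mol × 106 g/mol = 7378 g.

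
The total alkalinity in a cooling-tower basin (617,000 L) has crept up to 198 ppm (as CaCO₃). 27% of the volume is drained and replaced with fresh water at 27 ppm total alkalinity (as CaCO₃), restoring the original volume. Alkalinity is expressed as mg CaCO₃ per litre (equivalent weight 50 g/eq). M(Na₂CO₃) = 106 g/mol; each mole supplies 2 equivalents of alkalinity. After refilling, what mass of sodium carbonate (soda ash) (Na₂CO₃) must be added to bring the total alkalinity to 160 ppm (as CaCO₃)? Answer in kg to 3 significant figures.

After draining 27% and refilling: 198 × 0.73 + 27 × 0.27 = 151.83 ppm.
Deficit to target: 160 − 151.83 = 8.17 mg/L.
As CaCO₃: 8.17 mg/L × 617,000 L = 5041 g; ÷ 50 g/eq ÷ 2 = 50.41 mol Na₂CO₃.
Mass: 50.41 × 106 = 5343 g.

5.34 kg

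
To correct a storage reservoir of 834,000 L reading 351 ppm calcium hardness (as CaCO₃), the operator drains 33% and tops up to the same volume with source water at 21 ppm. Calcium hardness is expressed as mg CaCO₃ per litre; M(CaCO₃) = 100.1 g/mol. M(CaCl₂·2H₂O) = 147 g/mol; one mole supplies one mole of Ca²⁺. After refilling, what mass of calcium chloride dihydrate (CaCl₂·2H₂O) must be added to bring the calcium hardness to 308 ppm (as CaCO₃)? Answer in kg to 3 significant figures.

After draining 33% and refilling: 351 × 0.67 + 21 × 0.33 = 242.1 ppm.
Deficit to target: 308 − 242.1 = 65.9 mg/L.
As CaCO₃: 65.9 mg/L × 834,000 L = 54,960 g; ÷ 100.1 = 549.1 mol Ca²⁺.
Mass: 549.1 × 147 = 80,710 g.

80.7 kg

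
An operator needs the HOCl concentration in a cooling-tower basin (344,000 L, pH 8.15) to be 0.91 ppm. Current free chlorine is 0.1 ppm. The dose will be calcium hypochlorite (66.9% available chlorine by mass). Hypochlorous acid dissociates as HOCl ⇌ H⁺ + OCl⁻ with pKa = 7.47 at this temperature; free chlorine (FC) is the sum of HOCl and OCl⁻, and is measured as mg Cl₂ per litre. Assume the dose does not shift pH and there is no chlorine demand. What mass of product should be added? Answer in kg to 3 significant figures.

2.66 kg

[OCl⁻]/[HOCl] = 10^(pH − pKa) = 10^(8.15 − 7.47) = 4.786; fraction as HOCl = 1/(1 + 4.786) = 0.1728.
Free chlorine required for 0.91 ppm HOCl: 0.91 / 0.1728 = 5.266 ppm.
FC to add: 5.266 − 0.1 = 5.166 mg/L as Cl₂.
Cl₂ equivalent: 5.166 mg/L × 344,000 L = 1777 g.
Product at 66.9% available Cl: 1777 / 0.669 = 2656 g.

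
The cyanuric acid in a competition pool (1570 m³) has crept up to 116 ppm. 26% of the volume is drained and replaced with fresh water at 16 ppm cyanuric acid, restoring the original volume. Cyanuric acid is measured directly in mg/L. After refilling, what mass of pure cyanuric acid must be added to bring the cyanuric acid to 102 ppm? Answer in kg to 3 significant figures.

Volume: 1570 m³ = 1,570,000 L.
After draining 26% and refilling: 116 × 0.74 + 16 × 0.26 = 90 ppm.
Deficit to target: 102 − 90 = 12 mg/L.
Mass: 12 mg/L × 1,570,000 L = 18,840 g cyanuric acid.

18.8 kg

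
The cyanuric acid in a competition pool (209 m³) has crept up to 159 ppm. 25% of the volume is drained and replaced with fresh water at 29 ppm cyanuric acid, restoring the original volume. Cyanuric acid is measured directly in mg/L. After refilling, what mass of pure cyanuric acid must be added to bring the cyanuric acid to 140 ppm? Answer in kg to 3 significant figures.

2.82 kg

Volume: 209 m³ = 209,000 L.
After draining 25% and refilling: 159 × 0.75 + 29 × 0.25 = 126.5 ppm.
Deficit to target: 140 − 126.5 = 13.5 mg/L.
Mass: 13.5 mg/L × 209,000 L = 2822 g cyanuric acid.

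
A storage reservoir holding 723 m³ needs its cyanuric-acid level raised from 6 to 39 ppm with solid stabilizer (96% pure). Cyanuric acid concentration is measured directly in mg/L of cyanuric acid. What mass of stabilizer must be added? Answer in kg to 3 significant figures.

Volume: 723 m³ = 723,000 L.
CYA to add: (39 − 6) = 33 mg/L × 723,000 L = 23,860 g cyanuric acid.
At 96% purity: 23,860 / 0.96 = 24,850 g product.

24.9 kg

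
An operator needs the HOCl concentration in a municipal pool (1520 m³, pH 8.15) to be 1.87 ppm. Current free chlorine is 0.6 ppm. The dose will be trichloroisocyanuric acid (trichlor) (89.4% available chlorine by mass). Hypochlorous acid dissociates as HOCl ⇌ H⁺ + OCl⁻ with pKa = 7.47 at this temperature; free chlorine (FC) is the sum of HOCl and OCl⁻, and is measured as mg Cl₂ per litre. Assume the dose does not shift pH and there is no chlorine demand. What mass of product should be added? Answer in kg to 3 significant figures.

Volume: 1520 m³ = 1,520,000 L.
[OCl⁻]/[HOCl] = 10^(pH − pKa) = 10^(8.15 − 7.47) = 4.786; fraction as HOCl = 1/(1 + 4.786) = 0.1728.
Free chlorine required for 1.87 ppm HOCl: 1.87 / 0.1728 = 10.82 ppm.
FC to add: 10.82 − 0.6 = 10.22 mg/L as Cl₂.
Cl₂ equivalent: 10.22 mg/L × 1,520,000 L = 15,530 g.
Product at 89.4% available Cl: 15,530 / 0.894 = 17,380 g.

17.4 kg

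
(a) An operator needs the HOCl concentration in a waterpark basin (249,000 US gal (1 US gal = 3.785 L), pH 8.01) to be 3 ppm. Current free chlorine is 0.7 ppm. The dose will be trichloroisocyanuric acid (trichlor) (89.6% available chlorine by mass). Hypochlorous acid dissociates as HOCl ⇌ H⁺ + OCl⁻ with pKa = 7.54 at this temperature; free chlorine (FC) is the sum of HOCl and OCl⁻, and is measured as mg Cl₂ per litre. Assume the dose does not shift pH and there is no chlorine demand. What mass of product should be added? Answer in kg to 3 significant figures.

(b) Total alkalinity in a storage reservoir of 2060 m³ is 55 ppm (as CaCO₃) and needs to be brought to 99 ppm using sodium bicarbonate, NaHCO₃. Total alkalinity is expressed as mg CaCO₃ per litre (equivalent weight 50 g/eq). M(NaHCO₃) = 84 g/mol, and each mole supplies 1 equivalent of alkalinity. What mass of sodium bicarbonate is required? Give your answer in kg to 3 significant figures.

(a) 11.7 kg; (b) 152 kg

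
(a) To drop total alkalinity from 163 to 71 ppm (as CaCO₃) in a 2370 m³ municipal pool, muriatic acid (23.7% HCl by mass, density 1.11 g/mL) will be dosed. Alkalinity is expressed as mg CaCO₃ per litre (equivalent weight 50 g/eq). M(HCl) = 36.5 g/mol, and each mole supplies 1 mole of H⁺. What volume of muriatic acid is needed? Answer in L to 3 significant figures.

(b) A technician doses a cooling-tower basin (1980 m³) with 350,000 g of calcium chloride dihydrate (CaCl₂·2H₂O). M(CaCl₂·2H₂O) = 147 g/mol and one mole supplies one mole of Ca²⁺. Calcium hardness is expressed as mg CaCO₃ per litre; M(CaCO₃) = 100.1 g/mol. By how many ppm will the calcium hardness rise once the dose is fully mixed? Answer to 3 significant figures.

(a) 605 L; (b) 120 ppm

(a) Volume: 2370 m³ = 2,370,000 L.
(a) Alkalinity to neutralize: (163 − 71) = 92 mg/L as CaCO₃ × 2,370,000 L = 218,000 g as CaCO₃.
(a) Equivalents of H⁺ required: 218,000 ÷ 50 g/eq = 4361 eq = 4361 mol HCl.
(a) Mass of HCl: 4361 × 36.5 = 159,200 g.
(a) Mass of 23.7% solution: 159,200 / 0.237 = 671,600 g.
(a) Volume: 671,600 g ÷ 1.11 g/mL = 605,000 mL.

(b) Volume: 1980 m³ = 1,980,000 L.
(b) Moles of Ca²⁺: 350,000 g ÷ 147 g/mol = 2381 mol.
(b) As CaCO₃: 2381 mol × 100.1 g/mol = 238,300 g.
(b) Rise: 238,300 g / 1,980,000 L × 1000 = 120.4 mg/L.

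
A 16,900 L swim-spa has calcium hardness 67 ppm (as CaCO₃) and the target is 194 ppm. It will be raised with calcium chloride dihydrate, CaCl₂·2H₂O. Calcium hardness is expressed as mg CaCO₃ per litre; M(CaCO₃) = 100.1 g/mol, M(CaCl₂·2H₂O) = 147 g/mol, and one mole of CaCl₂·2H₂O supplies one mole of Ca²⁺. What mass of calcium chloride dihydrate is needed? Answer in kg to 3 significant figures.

Hardness to add: (194 − 67) = 127 mg/L as CaCO₃ × 16,900 L = 2146 g as CaCO₃.
Moles of Ca²⁺ (1 mol Ca²⁺ ≡ 1 mol CaCO₃): 2146 / 100.1 g/mol = 21.44 mol.
Mass of CaCl₂·2H₂O: 21.44 × 147 = 3152 g.

3.15 kg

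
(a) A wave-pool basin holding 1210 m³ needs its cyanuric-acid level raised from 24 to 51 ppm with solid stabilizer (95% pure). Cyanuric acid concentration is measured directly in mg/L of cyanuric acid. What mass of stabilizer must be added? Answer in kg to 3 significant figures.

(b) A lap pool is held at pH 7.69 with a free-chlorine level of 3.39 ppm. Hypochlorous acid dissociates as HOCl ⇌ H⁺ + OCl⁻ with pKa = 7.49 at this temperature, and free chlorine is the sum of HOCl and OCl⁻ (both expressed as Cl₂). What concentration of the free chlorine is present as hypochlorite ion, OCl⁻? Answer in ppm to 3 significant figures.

(a) 34.4 kg; (b) 2.08 ppm

(a) Volume: 1210 m³ = 1,210,000 L.
(a) CYA to add: (51 − 24) = 27 mg/L × 1,210,000 L = 32,670 g cyanuric acid.
(a) At 95% purity: 32,670 / 0.95 = 34,390 g product.

(b) [OCl⁻]/[HOCl] = 10^(pH − pKa) = 10^(7.69 − 7.49) = 10^0.20 = 1.585.
(b) Fraction as HOCl = 1 / (1 + 1.585) = 0.3869.
(b) OCl⁻ = (1 − 0.3869) × 3.39 ppm = 2.079 ppm.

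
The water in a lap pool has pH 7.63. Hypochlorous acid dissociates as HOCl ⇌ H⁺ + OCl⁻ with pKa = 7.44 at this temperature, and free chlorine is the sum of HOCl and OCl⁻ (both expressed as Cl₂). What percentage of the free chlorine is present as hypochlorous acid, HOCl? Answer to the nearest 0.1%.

39.2%

[OCl⁻]/[HOCl] = 10^(pH − pKa) = 10^(7.63 − 7.44) = 10^0.19 = 1.549.
Fraction as HOCl = 1 / (1 + 1.549) = 0.3923.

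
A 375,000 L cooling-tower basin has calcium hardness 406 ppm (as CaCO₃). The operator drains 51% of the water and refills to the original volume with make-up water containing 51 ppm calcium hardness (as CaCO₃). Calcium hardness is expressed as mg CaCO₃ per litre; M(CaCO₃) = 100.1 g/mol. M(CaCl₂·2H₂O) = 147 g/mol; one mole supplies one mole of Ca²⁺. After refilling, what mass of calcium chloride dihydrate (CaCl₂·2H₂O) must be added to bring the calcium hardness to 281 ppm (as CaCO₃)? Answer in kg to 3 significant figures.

After draining 51% and refilling: 406 × 0.49 + 51 × 0.51 = 224.95 ppm.
Deficit to target: 281 − 224.95 = 56.05 mg/L.
As CaCO₃: 56.05 mg/L × 375,000 L = 21,020 g; ÷ 100.1 = 210 mol Ca²⁺.
Mass: 210 × 147 = 30,870 g.

30.9 kg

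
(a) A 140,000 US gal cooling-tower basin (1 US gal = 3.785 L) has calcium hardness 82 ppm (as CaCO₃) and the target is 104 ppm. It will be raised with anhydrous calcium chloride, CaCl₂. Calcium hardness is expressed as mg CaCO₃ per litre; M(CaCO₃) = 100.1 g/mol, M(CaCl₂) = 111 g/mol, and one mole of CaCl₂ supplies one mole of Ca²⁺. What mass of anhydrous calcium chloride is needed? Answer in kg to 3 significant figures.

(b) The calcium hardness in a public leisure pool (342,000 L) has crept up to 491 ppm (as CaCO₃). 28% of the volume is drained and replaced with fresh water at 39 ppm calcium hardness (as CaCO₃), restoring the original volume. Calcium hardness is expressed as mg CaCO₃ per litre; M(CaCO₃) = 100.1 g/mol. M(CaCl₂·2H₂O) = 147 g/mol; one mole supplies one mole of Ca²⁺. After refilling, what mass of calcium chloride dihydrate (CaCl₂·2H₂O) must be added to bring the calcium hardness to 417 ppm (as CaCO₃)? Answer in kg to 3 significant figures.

(a) Volume: 140,000 US gal × 3.785 L/gal = 529,900 L.
(a) Hardness to add: (104 − 82) = 22 mg/L as CaCO₃ × 529,900 L = 11,660 g as CaCO₃.
(a) Moles of Ca²⁺ (1 mol Ca²⁺ ≡ 1 mol CaCO₃): 11,660 / 100.1 g/mol = 116.5 mol.
(a) Mass of CaCl₂: 116.5 × 111 = 12,930 g.

(b) After draining 28% and refilling: 491 × 0.72 + 39 × 0.28 = 364.44 ppm.
(b) Deficit to target: 417 − 364.44 = 52.56 mg/L.
(b) As CaCO₃: 52.56 mg/L × 342,000 L = 17,980 g; ÷ 100.1 = 179.6 mol Ca²⁺.
(b) Mass: 179.6 × 147 = 26,400 g.

(a) 12.9 kg; (b) 26.4 kg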